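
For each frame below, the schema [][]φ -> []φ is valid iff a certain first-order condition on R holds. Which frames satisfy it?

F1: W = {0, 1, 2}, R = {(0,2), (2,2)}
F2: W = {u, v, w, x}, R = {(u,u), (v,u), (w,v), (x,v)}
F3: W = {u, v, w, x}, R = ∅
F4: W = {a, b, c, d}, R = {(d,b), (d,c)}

F1, F3

Frame correspondent (Sahlqvist): forall x forall y (Rxy -> exists z (Rxz & Rzy)) — i.e. density.
F1: satisfies the condition.
F2: fails — Rwv but no z with Rwz and Rzv.
F3: satisfies the condition.
F4: fails — Rdb but no z with Rdz and Rzb.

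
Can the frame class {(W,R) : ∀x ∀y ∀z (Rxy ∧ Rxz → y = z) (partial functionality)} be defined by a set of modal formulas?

Yes, by ◇p → □p

This is a Sahlqvist condition; the CD axiom ◇p → □p defines it.
Suppose ◇p→□p is valid. Take Rxy, Rxz and set V(p)={y}. Then ◇p at x, so □p at x, so p at z, i.e. z=y.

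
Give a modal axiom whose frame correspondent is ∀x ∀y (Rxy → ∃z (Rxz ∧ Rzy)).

□□s → □s

A defining formula is □□s → □s (the C4 axiom).
Suppose □□s→□s is valid. Take Rxy and set V(s)={w : xR²w}. Then □□s at x, so □s at x, so s at y, i.e. ∃z(Rxz∧Rzy).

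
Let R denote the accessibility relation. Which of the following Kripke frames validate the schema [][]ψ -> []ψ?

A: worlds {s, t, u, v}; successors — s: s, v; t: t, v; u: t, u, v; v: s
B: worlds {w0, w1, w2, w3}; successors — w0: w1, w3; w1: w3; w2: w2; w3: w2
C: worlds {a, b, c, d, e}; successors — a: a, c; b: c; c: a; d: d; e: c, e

Frame correspondent (Sahlqvist): forall x forall y (Rxy -> exists z (Rxz & Rzy)) — i.e. density.
A: holds.
B: fails — Rw1w3 but no z with Rw1z and Rzw3.
C: fails — Rbc but no z with Rbz and Rzc.
Valid on: A.

A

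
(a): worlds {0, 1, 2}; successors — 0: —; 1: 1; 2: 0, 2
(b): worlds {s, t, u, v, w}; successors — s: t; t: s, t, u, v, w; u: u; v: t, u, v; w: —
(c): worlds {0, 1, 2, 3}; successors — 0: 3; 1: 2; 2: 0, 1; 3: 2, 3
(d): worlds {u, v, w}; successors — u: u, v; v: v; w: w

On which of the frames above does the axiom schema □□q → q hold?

(d)

This is the axiom for a generalized confluence (Geach) condition; its first-order frame correspondent is ∀x ∃w (xR²w ∧ x = w).
(a): fails — at 0 but no w with 0R²w and 0=w.
(b): fails — at w but no w* with wR²w* and w=w*.
(c): fails — at 0 but no w with 0R²w and 0=w.
(d): satisfies the condition.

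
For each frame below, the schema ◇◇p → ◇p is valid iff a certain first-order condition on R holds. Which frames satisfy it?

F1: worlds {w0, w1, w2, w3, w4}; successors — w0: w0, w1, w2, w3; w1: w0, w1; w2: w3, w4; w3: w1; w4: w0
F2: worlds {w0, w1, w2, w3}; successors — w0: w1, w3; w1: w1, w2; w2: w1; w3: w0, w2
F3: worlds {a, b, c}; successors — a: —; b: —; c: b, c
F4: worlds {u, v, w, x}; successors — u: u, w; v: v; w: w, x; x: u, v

Frame correspondent (Sahlqvist): ∀x ∀y ∀z (Rxy ∧ Ryz → Rxz) — i.e. transitivity.
F1: fails — Rw1w0 and Rw0w2 but not Rw1w2.
F2: fails — Rw3w2 and Rw2w1 but not Rw3w1.
F3: satisfies the condition.
F4: fails — Ruw and Rwx but not Rux.
Valid on: F3.

F3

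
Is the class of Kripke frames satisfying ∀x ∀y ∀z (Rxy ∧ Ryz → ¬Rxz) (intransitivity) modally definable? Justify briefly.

If a class were modally definable it would be closed under surjective bounded morphisms (Goldblatt–Thomason).
The 7-cycle (worlds w0,w1,w2,w3,w4,w5,w6 with w0→w1→w2→w3→w4→w5→w6→w0) is intransitive. Mapping every world to a single reflexive point • is a surjective bounded morphism; the reflexive point is not intransitive (R••∧R•• but R••).
So no modal formula (or set of formulas) defines exactly the intransitive frames.

No — not modally definable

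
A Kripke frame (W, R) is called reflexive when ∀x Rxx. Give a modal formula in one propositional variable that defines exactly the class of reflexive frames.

□r → r

This is reflexivity; the standard corresponding axiom is T: □r → r.
Suppose □r→r is valid. At any x set V(r)={w : Rxw}. Then □r holds at x, so r holds at x, i.e. Rxx.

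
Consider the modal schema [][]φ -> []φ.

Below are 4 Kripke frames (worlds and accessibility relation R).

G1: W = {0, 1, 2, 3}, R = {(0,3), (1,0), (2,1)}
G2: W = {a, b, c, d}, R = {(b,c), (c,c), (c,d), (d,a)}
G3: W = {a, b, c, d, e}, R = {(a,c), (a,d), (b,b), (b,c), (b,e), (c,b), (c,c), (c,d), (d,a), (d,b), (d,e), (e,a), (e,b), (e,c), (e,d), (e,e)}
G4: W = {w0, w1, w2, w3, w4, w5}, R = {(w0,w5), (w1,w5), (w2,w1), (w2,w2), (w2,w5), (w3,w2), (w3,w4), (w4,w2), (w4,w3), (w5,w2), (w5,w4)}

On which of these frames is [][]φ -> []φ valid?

G3

The schema corresponds to density: forall x forall y (Rxy -> exists z (Rxz & Rzy)).
G1: fails — R10 but no z with R1z and Rz0.
G2: fails — Rda but no z with Rdz and Rza.
G3: satisfies the condition.
G4: fails — Rw1w5 but no z with Rw1z and Rzw5.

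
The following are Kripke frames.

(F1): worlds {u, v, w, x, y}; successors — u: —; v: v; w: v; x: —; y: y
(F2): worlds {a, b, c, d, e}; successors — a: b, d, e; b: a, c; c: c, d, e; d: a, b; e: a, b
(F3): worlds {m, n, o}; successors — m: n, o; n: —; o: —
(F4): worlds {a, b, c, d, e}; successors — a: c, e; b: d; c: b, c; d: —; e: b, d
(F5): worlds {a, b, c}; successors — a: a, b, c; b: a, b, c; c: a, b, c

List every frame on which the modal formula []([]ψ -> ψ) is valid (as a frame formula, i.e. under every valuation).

(F1), (F5)

This is the axiom for shift-reflexivity; its first-order frame correspondent is forall x forall y (Rxy -> Ryy).
(F1): satisfies the condition.
(F2): fails — Rcd but not Rdd.
(F3): fails — Rmo but not Roo.
(F4): fails — Reb but not Rbb.
(F5): satisfies the condition.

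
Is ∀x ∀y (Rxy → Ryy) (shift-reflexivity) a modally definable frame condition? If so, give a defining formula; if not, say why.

Yes — defined by □(□p → p)

This is a Sahlqvist condition; the T□ axiom □(□p → p) defines it.
Suppose □(□p→p) is valid. Take Rxy and set V(p)={w : Ryw}. Then at y, □p holds; since □(□p→p) at x, □p→p at y, so p at y, i.e. Ryy.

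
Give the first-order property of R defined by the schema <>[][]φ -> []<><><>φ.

forall x forall y forall z ((xRy & xRz) -> exists w (y R^2 w & z R^3 w))

This is a Sahlqvist (Geach-type) schema ◇^1□^2φ → □^1◇^3φ.
Minimal-valuation argument: fix x; take any y with xR^1y and any z with xR^1z. Set V(φ) to the set of worlds R-reachable from y in exactly 2 steps. Then □^2φ holds at y, so the antecedent holds at x; validity forces ◇^3φ at z, giving a w with zR^3w and yR^2w.
First-order correspondent: forall x forall y forall z ((xRy & xRz) -> exists w (y R^2 w & z R^3 w)).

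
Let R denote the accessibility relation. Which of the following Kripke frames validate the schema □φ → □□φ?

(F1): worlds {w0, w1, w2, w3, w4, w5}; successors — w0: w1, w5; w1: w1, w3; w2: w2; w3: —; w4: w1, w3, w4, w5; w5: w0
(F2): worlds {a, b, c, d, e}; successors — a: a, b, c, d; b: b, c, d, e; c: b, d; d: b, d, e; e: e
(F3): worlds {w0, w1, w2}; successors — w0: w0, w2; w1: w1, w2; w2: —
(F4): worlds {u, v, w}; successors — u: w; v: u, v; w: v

(F3)

The schema corresponds to transitivity: ∀x ∀y ∀z (Rxy ∧ Ryz → Rxz).
(F1): fails — Rw4w5 and Rw5w0 but not Rw4w0.
(F2): fails — Rcd and Rde but not Rce.
(F3): satisfies the condition.
(F4): fails — Rvu and Ruw but not Rvw.
Valid on: (F3).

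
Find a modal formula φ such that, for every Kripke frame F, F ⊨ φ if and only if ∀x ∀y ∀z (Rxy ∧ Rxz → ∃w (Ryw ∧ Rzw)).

◇□p → □◇p

This is convergence; the standard corresponding axiom is .2: ◇□p → □◇p.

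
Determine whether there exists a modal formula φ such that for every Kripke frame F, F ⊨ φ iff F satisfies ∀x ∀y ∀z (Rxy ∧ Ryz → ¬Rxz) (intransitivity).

Not modally definable

Modal frame validity is preserved under surjective bounded morphisms.
The 7-cycle (worlds w0,w1,w2,w3,w4,w5,w6 with w0→w1→w2→w3→w4→w5→w6→w0) is intransitive. Mapping every world to a single reflexive point • is a surjective bounded morphism; the reflexive point is not intransitive (R••∧R•• but R••).
So the class is not modally definable.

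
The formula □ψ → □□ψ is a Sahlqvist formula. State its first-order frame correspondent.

transitivity

This is the 4 axiom.
Its frame correspondent is transitivity — ∀x ∀y ∀z (Rxy ∧ Ryz → Rxz).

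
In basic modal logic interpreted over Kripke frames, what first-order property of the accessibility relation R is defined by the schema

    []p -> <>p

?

This is the D axiom.
It corresponds to seriality: forall x exists y Rxy.

Seriality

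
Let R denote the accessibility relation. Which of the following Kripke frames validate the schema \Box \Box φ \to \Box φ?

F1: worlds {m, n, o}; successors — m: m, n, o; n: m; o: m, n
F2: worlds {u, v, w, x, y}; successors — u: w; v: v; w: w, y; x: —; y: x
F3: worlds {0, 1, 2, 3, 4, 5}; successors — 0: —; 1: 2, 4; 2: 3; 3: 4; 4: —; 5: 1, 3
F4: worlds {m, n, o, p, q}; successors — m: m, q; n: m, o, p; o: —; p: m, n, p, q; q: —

F1

This is the axiom for density; its first-order frame correspondent is \forall x \forall y (Rxy \to \exists z (Rxz \wedge Rzy)).
F1: satisfies the condition.
F2: fails — Ryx but no z with Ryz and Rzx.
F3: fails — R34 but no z with R3z and Rz4.
F4: fails — Rno but no z with Rnz and Rzo.
Valid on: F1.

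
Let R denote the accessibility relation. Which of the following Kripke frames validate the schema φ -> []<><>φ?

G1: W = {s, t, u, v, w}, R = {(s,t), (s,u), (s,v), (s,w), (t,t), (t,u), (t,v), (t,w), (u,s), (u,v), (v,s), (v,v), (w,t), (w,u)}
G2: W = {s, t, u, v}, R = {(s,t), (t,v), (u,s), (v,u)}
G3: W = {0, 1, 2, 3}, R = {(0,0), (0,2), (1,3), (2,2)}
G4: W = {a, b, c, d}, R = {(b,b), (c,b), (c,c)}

This is the axiom for a generalized confluence (Geach) condition; its first-order frame correspondent is forall x forall z (xRz -> exists w (x = w & z R^2 w)).
G1: holds.
G2: fails — sRt but no w with s=w and tR²w.
G3: fails — 0R2 but no w with 0=w and 2R²w.
G4: fails — cRb but no w with c=w and bR²w.
Valid on: G1.

G1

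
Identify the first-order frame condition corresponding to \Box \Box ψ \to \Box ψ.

Density

This schema is the C4 axiom.
Its frame correspondent is density — \forall x \forall y (Rxy \to \exists z (Rxz \wedge Rzy)).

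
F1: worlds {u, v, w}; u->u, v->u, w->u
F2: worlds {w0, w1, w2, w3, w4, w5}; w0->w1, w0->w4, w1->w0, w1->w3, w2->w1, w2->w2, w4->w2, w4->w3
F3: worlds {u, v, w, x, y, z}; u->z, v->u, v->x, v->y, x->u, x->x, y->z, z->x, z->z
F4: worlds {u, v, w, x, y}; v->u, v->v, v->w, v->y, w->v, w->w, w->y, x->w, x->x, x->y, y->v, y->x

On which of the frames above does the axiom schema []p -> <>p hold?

The schema corresponds to seriality: forall x exists y Rxy.
F1: ✓.
F2: fails — world w3 has no successor.
F3: fails — world w has no successor.
F4: fails — world u has no successor.
Valid on: F1.

F1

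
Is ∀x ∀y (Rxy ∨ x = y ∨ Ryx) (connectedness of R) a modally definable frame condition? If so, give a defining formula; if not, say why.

No — not modally definable

If a class were modally definable it would be closed under disjoint unions (Goldblatt–Thomason).
Take 2 disjoint single-world reflexive frames: each is trivially connected, but their disjoint union has 2 worlds with no edge between distinct components, so it is not connected.
Hence connectedness of R is not modally definable.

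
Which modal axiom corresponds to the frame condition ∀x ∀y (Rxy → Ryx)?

s → □◇s

This is symmetry; the standard corresponding axiom is B: s → □◇s.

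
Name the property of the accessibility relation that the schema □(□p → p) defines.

Suppose □(□p→p) is valid. Take Rxy and set V(p)={w : Ryw}. Then at y, □p holds; since □(□p→p) at x, □p→p at y, so p at y, i.e. Ryy.

shift-reflexivity: ∀x ∀y (Rxy → Ryy)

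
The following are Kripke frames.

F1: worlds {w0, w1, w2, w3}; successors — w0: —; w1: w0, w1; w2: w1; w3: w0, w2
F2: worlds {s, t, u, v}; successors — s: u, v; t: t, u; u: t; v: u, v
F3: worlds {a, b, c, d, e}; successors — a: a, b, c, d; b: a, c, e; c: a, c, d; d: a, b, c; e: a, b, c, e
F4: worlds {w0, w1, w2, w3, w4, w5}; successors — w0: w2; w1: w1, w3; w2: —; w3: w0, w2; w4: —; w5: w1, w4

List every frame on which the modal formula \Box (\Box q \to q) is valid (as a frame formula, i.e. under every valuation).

none

The schema corresponds to shift-reflexivity: \forall x \forall y (Rxy \to Ryy).
F1: fails — Rw1w0 but not Rw0w0.
F2: fails — Rvu but not Ruu.
F3: fails — Rcd but not Rdd.
F4: fails — Rw3w2 but not Rw2w2.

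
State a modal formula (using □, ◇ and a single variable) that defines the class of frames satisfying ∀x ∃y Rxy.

The condition is seriality. The D schema □r → ◇r defines it.

□r → ◇r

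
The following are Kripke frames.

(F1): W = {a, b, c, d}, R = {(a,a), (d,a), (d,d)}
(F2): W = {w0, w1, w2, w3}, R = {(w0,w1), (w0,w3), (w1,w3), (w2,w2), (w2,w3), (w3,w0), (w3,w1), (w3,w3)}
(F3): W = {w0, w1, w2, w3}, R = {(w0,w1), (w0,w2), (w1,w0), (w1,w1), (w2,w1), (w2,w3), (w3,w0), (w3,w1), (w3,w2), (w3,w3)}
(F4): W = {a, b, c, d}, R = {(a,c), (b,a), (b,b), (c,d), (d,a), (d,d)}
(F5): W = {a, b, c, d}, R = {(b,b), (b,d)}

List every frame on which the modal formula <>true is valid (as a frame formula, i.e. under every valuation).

(F2), (F3), (F4)

This is the axiom for seriality; its first-order frame correspondent is forall x exists y Rxy.
(F1): fails — world b has no successor.
(F2): condition met.
(F3): condition met.
(F4): condition met.
(F5): fails — world a has no successor.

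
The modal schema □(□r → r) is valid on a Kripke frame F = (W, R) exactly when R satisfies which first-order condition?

shift-reflexivity

This is the T□ axiom.
Its frame correspondent is shift-reflexivity — ∀x ∀y (Rxy → Ryy).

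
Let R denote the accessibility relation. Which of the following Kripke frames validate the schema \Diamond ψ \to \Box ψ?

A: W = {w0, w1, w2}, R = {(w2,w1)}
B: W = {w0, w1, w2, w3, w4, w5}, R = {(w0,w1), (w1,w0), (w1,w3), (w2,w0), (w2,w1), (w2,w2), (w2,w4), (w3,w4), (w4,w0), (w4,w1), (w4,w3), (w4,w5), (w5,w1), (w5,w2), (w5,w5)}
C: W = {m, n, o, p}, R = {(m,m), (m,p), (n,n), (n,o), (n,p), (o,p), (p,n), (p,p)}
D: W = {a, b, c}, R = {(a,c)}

The schema corresponds to partial functionality: \forall x \forall y \forall z (Rxy \wedge Rxz \to y = z).
A: condition met.
B: fails — w1 sees both w0 and w3.
C: fails — m sees both m and p.
D: condition met.

A, D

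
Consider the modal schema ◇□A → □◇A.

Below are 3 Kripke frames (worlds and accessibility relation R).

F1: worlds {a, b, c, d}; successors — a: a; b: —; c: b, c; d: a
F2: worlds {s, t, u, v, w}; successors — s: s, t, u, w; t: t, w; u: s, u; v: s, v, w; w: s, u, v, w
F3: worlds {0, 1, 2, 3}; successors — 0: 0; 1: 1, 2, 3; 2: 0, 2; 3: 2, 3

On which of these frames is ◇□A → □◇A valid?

The schema corresponds to convergence: ∀x ∀y ∀z (Rxy ∧ Rxz → ∃w (Ryw ∧ Rzw)).
F1: fails — Rcc and Rcb but c and b have no common successor.
F2: fails — Rsu and Rst but u and t have no common successor.
F3: condition met.
Valid on: F3.

F3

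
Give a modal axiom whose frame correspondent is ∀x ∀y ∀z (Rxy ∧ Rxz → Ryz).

◇ψ → □◇ψ

This is the Euclidean property; the standard corresponding axiom is 5: ◇ψ → □◇ψ.
Suppose ◇ψ→□◇ψ is valid. Take Rxy, Rxz and set V(ψ)={y}. Then ◇ψ at x, so □◇ψ at x, so ◇ψ at z, so some w with Rzw has ψ; w=y, i.e. Rzy. By symmetry of the argument, Ryz.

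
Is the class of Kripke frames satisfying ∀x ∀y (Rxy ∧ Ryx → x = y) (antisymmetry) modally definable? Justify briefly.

No — not modally definable

Any modally definable frame class is closed under surjective bounded morphisms.
The 6-cycle (worlds w0,w1,w2,w3,w4,w5 with w0→w1→w2→w3→w4→w5→w0) is antisymmetric. Sending even-indexed worlds to • and odd-indexed worlds to ∘ is a surjective bounded morphism onto the two-world frame with •↔∘, which is not antisymmetric.
Hence antisymmetry is not modally definable.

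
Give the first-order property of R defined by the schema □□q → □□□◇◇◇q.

∀x ∀z (xR³z → ∃w (xR²w ∧ zR³w))

This is a Sahlqvist (Geach-type) schema ◇^0□^2q → □^3◇^3q.
Minimal-valuation argument: fix x; take any y with xR^0y and any z with xR^3z. Set V(q) to the set of worlds R-reachable from y in exactly 2 steps. Then □^2q holds at y, so the antecedent holds at x; validity forces ◇^3q at z, giving a w with zR^3w and yR^2w.
First-order correspondent: ∀x ∀z (xR³z → ∃w (xR²w ∧ zR³w)).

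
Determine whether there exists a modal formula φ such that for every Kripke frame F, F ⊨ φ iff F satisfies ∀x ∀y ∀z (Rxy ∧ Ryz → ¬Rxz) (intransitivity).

Not definable by any modal formula

If a class were modally definable it would be closed under surjective bounded morphisms (Goldblatt–Thomason).
The 7-cycle (worlds 0,1,2,3,4,5,6 with 0→1→2→3→4→5→6→0) is intransitive. Mapping every world to a single reflexive point • is a surjective bounded morphism; the reflexive point is not intransitive (R••∧R•• but R••).
Hence intransitivity is not modally definable.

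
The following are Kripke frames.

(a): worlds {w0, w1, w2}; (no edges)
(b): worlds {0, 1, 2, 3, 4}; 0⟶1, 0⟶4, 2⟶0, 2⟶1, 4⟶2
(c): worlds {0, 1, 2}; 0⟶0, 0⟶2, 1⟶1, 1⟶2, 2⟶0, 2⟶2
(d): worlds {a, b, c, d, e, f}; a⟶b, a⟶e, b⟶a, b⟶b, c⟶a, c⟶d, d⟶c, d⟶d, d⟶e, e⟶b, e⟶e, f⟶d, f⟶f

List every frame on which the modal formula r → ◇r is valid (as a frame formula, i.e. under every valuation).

(c)

This is the axiom for reflexivity; its first-order frame correspondent is ∀x Rxx.
(a): fails — world w0 does not see itself.
(b): fails — world 0 does not see itself.
(c): satisfies the condition.
(d): fails — world a does not see itself.
Valid on: (c).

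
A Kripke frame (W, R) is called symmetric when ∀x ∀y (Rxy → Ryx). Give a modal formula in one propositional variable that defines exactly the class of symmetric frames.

p → □◇p

The condition is symmetry. The B schema p → □◇p defines it.
Suppose p→□◇p is valid. Take Rxy and set V(p)={x}. Then p at x, so □◇p at x, so ◇p at y, so some z with Ryz has p; z=x, i.e. Ryx.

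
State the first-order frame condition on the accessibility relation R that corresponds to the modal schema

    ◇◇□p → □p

This is a Sahlqvist (Geach-type) schema ◇^2□^1p → □^1◇^0p.
Minimal-valuation argument: fix x; take any y with xR^2y and any z with xR^1z. Set V(p) to the set of worlds R-reachable from y in exactly 1 step. Then □^1p holds at y, so the antecedent holds at x; validity forces ◇^0p at z, giving a w with zR^0w and yR^1w.
First-order correspondent: ∀x ∀y ∀z ((xR²y ∧ xRz) → ∃w (yRw ∧ z = w)).

∀x ∀y ∀z ((xR²y ∧ xRz) → ∃w (yRw ∧ z = w))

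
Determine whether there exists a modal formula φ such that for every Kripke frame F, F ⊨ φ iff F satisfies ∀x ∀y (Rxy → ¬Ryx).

Not definable by any modal formula

If a class were modally definable it would be closed under surjective bounded morphisms (Goldblatt–Thomason).
The 3-cycle (worlds 0,1,2 with 0→1→2→0) is asymmetric. Mapping every world to a single reflexive point • is a surjective bounded morphism, and the reflexive point is not asymmetric (R•• but asymmetry requires ¬R••).
Hence asymmetry is not modally definable.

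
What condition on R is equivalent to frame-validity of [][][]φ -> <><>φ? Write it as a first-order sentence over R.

forall x exists w (x R^3 w & x R^2 w)

This is a Sahlqvist (Geach-type) schema ◇^0□^3φ → □^0◇^2φ.
First-order correspondent: forall x exists w (x R^3 w & x R^2 w).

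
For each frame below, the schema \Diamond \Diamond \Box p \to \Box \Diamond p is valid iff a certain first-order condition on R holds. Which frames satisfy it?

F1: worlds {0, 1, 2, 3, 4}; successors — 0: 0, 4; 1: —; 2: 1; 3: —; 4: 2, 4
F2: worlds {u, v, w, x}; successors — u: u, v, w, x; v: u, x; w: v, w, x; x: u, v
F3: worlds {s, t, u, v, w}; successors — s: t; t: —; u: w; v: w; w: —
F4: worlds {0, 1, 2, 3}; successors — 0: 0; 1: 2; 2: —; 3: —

Frame correspondent (Sahlqvist): \forall x \forall y \forall z ((x R^2 y \wedge xRz) \to \exists w (yRw \wedge zRw)) — i.e. a generalized confluence (Geach) condition.
F1: fails — 0R²2, 0R0 but no w with 2Rw and 0Rw.
F2: condition met.
F3: condition met.
F4: condition met.
Valid on: F2, F3, F4.

F2, F3, F4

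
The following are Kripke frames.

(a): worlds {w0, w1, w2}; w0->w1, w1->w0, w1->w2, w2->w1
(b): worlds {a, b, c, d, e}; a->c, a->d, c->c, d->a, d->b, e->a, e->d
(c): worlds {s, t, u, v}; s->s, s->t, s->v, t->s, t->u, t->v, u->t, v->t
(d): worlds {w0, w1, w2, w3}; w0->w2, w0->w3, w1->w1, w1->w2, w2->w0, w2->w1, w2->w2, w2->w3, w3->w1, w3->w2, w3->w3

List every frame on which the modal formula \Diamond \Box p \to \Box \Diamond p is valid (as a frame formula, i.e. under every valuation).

Frame correspondent (Sahlqvist): \forall x \forall y \forall z (Rxy \wedge Rxz \to \exists w (Ryw \wedge Rzw)) — i.e. convergence.
(a): ✓.
(b): fails — Rac and Rad but c and d have no common successor.
(c): fails — Rsv and Rst but v and t have no common successor.
(d): ✓.
Valid on: (a), (d).

(a), (d)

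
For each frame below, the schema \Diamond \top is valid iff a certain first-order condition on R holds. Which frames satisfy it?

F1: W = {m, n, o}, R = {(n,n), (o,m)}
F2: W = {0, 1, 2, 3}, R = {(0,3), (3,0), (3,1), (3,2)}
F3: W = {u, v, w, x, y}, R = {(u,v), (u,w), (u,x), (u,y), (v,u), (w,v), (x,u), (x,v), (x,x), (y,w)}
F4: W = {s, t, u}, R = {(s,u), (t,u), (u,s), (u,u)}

F3, F4

This is the axiom for seriality; its first-order frame correspondent is \forall x \exists y Rxy.
F1: fails — world m has no successor.
F2: fails — world 1 has no successor.
F3: ✓.
F4: ✓.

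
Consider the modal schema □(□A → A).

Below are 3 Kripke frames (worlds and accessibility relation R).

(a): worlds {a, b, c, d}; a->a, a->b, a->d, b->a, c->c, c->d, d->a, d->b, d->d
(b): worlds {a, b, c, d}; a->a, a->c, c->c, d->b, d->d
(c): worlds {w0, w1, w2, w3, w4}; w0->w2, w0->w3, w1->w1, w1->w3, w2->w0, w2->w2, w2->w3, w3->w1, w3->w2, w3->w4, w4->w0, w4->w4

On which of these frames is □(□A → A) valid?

none

The schema corresponds to shift-reflexivity: ∀x ∀y (Rxy → Ryy).
(a): fails — Rab but not Rbb.
(b): fails — Rdb but not Rbb.
(c): fails — Rw1w3 but not Rw3w3.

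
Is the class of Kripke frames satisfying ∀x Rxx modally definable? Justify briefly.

Yes, by □p → p

Yes: it is reflexivity, defined by the T schema □p → p.
Suppose □p→p is valid. At any x set V(p)={w : Rxw}. Then □p holds at x, so p holds at x, i.e. Rxx.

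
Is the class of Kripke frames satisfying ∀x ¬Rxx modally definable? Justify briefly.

No

Modal frame validity is preserved under surjective bounded morphisms.
The 4-cycle (worlds 0,1,2,3 with 0→1→2→3→0) is irreflexive, and the map sending every world to a single reflexive point • is a surjective bounded morphism (forth: every edge maps to (•,•); back: every world has a successor). So any modal formula valid on the 4-cycle is also valid on the reflexive point, which is not irreflexive.
So no modal formula (or set of formulas) defines exactly the irreflexive frames.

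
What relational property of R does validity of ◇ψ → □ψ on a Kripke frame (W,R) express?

partial functionality: ∀x ∀y ∀z (Rxy ∧ Rxz → y = z)

Suppose ◇ψ→□ψ is valid. Take Rxy, Rxz and set V(ψ)={y}. Then ◇ψ at x, so □ψ at x, so ψ at z, i.e. z=y.
Conversely, any frame satisfying ∀x ∀y ∀z (Rxy ∧ Rxz → y = z) validates the schema.
Frame condition: ∀x ∀y ∀z (Rxy ∧ Rxz → y = z).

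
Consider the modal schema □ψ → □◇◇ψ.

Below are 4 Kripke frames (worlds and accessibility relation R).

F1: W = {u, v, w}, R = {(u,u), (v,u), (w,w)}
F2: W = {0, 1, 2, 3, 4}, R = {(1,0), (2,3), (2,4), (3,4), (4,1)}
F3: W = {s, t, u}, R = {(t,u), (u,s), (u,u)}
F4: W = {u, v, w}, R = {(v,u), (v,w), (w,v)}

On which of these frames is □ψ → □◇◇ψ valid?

The schema corresponds to a generalized confluence (Geach) condition: ∀x ∀z (xRz → ∃w (xRw ∧ zR²w)).
F1: holds.
F2: fails — 1R0 but no w with 1Rw and 0R²w.
F3: fails — uRs but no w with uRw and sR²w.
F4: fails — vRu but no t with vRt and uR²t.
Valid on: F1.

F1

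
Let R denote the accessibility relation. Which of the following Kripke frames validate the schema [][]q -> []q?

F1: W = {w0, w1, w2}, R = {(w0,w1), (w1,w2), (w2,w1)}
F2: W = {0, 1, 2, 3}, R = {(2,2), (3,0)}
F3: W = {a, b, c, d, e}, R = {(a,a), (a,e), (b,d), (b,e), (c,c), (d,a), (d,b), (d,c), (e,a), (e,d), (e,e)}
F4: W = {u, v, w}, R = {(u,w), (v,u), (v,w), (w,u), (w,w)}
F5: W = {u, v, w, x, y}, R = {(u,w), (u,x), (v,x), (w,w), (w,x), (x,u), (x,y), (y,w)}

F4

Frame correspondent (Sahlqvist): forall x forall y (Rxy -> exists z (Rxz & Rzy)) — i.e. density.
F1: fails — Rw1w2 but no z with Rw1z and Rzw2.
F2: fails — R30 but no z with R3z and Rz0.
F3: fails — Rdb but no z with Rdz and Rzb.
F4: satisfies the condition.
F5: fails — Rvx but no z with Rvz and Rzx.
Valid on: F4.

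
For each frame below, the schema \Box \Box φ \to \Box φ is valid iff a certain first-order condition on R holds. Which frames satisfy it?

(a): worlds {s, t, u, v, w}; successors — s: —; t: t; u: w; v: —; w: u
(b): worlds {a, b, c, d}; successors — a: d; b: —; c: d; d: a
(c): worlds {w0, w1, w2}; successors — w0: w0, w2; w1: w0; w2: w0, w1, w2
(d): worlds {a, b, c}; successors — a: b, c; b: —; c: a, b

(c)

This is the axiom for density; its first-order frame correspondent is \forall x \forall y (Rxy \to \exists z (Rxz \wedge Rzy)).
(a): fails — Rwu but no z with Rwz and Rzu.
(b): fails — Rad but no z with Raz and Rzd.
(c): ✓.
(d): fails — Rac but no z with Raz and Rzc.
Valid on: (c).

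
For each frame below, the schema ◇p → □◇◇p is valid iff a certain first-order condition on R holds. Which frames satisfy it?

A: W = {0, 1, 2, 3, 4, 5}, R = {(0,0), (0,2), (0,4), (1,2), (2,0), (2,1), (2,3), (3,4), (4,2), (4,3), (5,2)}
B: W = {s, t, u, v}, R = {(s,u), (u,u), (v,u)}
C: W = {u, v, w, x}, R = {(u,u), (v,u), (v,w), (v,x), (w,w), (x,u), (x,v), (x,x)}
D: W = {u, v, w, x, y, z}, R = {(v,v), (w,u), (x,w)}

The schema corresponds to a generalized confluence (Geach) condition: ∀x ∀y ∀z ((xRy ∧ xRz) → ∃w (y = w ∧ zR²w)).
A: fails — 0R2, 0R4 but no w with 2=w and 4R²w.
B: satisfies the condition.
C: fails — vRu, vRw but no t with u=t and wR²t.
D: fails — wRu, wRu but no t with u=t and uR²t.
Valid on: B.

B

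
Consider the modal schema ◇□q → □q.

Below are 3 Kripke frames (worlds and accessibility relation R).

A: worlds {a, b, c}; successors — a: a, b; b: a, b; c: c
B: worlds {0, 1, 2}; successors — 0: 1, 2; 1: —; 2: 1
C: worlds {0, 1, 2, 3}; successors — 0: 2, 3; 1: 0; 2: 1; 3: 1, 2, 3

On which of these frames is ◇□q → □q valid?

This is the axiom for the Euclidean property; its first-order frame correspondent is ∀x ∀y ∀z (Rxy ∧ Rxz → Ryz).
A: holds.
B: fails — R01 and R01 but not R11.
C: fails — R02 and R02 but not R22.
Valid on: A.

A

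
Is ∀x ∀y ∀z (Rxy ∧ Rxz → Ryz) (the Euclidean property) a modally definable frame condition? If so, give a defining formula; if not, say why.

Yes: it is the Euclidean property, defined by the 5 schema ◇q → □◇q.
Suppose ◇q→□◇q is valid. Take Rxy, Rxz and set V(q)={y}. Then ◇q at x, so □◇q at x, so ◇q at z, so some w with Rzw has q; w=y, i.e. Rzy. By symmetry of the argument, Ryz.

Yes — defined by ◇q → □◇q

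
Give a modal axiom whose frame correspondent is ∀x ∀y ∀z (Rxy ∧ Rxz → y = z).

◇p → □p

The condition is partial functionality. The CD schema ◇p → □p defines it.
Suppose ◇p→□p is valid. Take Rxy, Rxz and set V(p)={y}. Then ◇p at x, so □p at x, so p at z, i.e. z=y.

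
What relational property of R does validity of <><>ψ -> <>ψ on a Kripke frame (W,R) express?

Replacing ψ by ¬ψ and contraposing gives the equivalent schema □ψ → □□ψ.
Suppose □ψ→□□ψ is valid. Take Rxy, Ryz and set V(ψ)={w : Rxw}. Then □ψ at x, so □□ψ at x, so □ψ at y, so ψ at z, i.e. Rxz.

transitivity: forall x forall y forall z (Rxy & Ryz -> Rxz)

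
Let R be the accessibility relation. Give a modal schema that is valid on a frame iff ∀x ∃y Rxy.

A defining formula is □s → ◇s (the D axiom).
Suppose □s→◇s is valid. At any x set V(s)=W. Then □s at x, so ◇s at x, so x has a successor.

□s → ◇s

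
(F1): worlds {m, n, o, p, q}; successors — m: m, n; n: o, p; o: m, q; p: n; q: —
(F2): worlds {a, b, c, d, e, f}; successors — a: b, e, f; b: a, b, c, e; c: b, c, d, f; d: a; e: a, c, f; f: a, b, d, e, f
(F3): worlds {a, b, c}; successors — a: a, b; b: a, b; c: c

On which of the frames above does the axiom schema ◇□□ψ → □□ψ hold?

(F3)

The schema corresponds to a generalized confluence (Geach) condition: ∀x ∀y ∀z ((xRy ∧ xR²z) → ∃w (yR²w ∧ z = w)).
(F1): fails — mRn, mR²o but no w with nR²w and o=w.
(F2): fails — cRd, cR²a but no w with dR²w and a=w.
(F3): ✓.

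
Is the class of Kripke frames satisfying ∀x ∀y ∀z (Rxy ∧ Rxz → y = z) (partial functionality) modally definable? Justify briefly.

This is a Sahlqvist condition; the CD axiom ◇r → □r defines it.

Yes — defined by ◇r → □r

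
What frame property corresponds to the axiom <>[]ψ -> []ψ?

the Euclidean property

This is a form of the 5 axiom.
Its frame correspondent is the Euclidean property — forall x forall y forall z (Rxy & Rxz -> Ryz).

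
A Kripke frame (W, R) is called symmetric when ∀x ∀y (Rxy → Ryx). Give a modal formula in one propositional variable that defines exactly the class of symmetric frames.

A defining formula is s → □◇s (the B axiom).
Suppose s→□◇s is valid. Take Rxy and set V(s)={x}. Then s at x, so □◇s at x, so ◇s at y, so some z with Ryz has s; z=x, i.e. Ryx.

s → □◇s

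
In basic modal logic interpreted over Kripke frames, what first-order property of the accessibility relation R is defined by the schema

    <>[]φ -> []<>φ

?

This is the .2 axiom.
Its frame correspondent is convergence — forall x forall y forall z (Rxy & Rxz -> exists w (Ryw & Rzw)).

convergence: forall x forall y forall z (Rxy & Rxz -> exists w (Ryw & Rzw))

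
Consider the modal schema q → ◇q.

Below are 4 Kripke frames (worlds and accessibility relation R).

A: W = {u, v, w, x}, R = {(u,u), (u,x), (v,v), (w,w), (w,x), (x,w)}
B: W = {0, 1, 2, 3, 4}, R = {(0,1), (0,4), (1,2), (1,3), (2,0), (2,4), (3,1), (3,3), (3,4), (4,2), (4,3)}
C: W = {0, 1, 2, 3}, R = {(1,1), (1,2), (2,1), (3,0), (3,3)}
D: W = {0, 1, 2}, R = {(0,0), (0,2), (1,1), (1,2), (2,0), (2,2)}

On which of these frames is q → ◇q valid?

D

This is the axiom for reflexivity; its first-order frame correspondent is ∀x Rxx.
A: fails — world x does not see itself.
B: fails — world 0 does not see itself.
C: fails — world 0 does not see itself.
D: holds.
Valid on: D.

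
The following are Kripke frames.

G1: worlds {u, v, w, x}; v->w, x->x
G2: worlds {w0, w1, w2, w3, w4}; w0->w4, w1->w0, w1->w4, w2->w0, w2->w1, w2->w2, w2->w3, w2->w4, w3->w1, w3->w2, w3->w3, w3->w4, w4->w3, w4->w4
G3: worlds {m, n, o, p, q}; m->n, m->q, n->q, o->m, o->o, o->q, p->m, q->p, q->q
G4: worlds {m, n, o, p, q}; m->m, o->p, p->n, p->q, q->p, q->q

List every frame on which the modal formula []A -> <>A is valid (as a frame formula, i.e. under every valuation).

G2, G3

This is the axiom for seriality; its first-order frame correspondent is forall x exists y Rxy.
G1: fails — world u has no successor.
G2: ✓.
G3: ✓.
G4: fails — world n has no successor.
Valid on: G2, G3.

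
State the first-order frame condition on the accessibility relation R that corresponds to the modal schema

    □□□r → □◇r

∀x ∀z (xRz → ∃w (xR³w ∧ zRw))

This is a Sahlqvist (Geach-type) schema ◇^0□^3r → □^1◇^1r.
Minimal-valuation argument: fix x; take any y with xR^0y and any z with xR^1z. Set V(r) to the set of worlds R-reachable from y in exactly 3 steps. Then □^3r holds at y, so the antecedent holds at x; validity forces ◇^1r at z, giving a w with zR^1w and yR^3w.
First-order correspondent: ∀x ∀z (xRz → ∃w (xR³w ∧ zRw)).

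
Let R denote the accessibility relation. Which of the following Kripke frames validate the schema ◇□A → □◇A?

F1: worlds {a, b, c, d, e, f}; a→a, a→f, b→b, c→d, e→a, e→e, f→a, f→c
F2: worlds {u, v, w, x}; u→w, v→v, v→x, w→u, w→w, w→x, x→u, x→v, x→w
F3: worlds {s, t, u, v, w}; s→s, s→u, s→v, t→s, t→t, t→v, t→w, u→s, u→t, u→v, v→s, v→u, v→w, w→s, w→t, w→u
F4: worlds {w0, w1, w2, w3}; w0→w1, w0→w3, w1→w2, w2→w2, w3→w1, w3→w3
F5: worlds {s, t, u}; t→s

F3

Frame correspondent (Sahlqvist): ∀x ∀y ∀z (Rxy ∧ Rxz → ∃w (Ryw ∧ Rzw)) — i.e. convergence.
F1: fails — Rcd and Rcd but d and d have no common successor.
F2: fails — Rxu and Rxv but u and v have no common successor.
F3: ✓.
F4: fails — Rw0w1 and Rw0w3 but w1 and w3 have no common successor.
F5: fails — Rts and Rts but s and s have no common successor.
Valid on: F3.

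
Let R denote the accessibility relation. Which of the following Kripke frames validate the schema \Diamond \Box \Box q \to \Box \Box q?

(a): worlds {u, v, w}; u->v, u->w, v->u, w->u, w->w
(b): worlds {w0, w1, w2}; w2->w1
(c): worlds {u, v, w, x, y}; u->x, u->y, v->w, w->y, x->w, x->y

(b)

Frame correspondent (Sahlqvist): \forall x \forall y \forall z ((xRy \wedge x R^2 z) \to \exists w (y R^2 w \wedge z = w)) — i.e. a generalized confluence (Geach) condition.
(a): fails — uRv, uR²u but no t with vR²t and u=t.
(b): holds.
(c): fails — uRx, uR²w but no t with xR²t and w=t.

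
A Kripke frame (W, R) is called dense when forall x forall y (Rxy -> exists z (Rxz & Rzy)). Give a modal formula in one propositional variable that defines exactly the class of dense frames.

The condition is density. The C4 schema □□ψ → □ψ defines it.
Suppose □□ψ→□ψ is valid. Take Rxy and set V(ψ)={w : xR²w}. Then □□ψ at x, so □ψ at x, so ψ at y, i.e. ∃z(Rxz∧Rzy).

□□ψ → □ψ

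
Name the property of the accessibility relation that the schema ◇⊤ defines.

seriality: ∀x ∃y Rxy

◇⊤ holds at w iff w has a successor, so frame-validity of ◇⊤ is exactly seriality. Equivalently via □φ → ◇φ:
Suppose □φ→◇φ is valid. At any x set V(φ)=W. Then □φ at x, so ◇φ at x, so x has a successor.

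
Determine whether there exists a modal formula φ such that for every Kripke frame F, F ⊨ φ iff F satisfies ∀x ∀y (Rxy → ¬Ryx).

Not modally definable

If a class were modally definable it would be closed under surjective bounded morphisms (Goldblatt–Thomason).
The 5-cycle (worlds w0,w1,w2,w3,w4 with w0→w1→w2→w3→w4→w0) is asymmetric. Mapping every world to a single reflexive point • is a surjective bounded morphism, and the reflexive point is not asymmetric (R•• but asymmetry requires ¬R••).
So the class is not modally definable.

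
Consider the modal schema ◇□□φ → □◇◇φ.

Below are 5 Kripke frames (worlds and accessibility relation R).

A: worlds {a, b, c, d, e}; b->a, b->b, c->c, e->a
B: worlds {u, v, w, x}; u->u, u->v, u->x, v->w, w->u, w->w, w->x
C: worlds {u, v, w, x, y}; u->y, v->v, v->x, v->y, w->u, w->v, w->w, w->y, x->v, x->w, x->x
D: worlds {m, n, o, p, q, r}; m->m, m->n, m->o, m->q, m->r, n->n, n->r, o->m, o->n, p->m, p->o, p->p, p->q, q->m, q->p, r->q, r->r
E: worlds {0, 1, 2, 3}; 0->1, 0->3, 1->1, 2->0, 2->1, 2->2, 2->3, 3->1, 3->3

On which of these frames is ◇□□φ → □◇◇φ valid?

Frame correspondent (Sahlqvist): ∀x ∀y ∀z ((xRy ∧ xRz) → ∃w (yR²w ∧ zR²w)) — i.e. a generalized confluence (Geach) condition.
A: fails — bRa, bRa but no w with aR²w and aR²w.
B: fails — uRu, uRx but no t with uR²t and xR²t.
C: fails — uRy, uRy but no t with yR²t and yR²t.
D: condition met.
E: condition met.
Valid on: D, E.

D, E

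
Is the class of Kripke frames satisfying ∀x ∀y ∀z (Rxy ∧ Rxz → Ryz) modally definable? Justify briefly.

Yes: it is the Euclidean property, defined by the 5 schema ◇q → □◇q.
Suppose ◇q→□◇q is valid. Take Rxy, Rxz and set V(q)={y}. Then ◇q at x, so □◇q at x, so ◇q at z, so some w with Rzw has q; w=y, i.e. Rzy. By symmetry of the argument, Ryz.

Definable; ◇q → □◇q defines it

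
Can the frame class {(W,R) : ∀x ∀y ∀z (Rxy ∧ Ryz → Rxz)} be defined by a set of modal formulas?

This is a Sahlqvist condition; the 4 axiom □p → □□p defines it.
Suppose □p→□□p is valid. Take Rxy, Ryz and set V(p)={w : Rxw}. Then □p at x, so □□p at x, so □p at y, so p at z, i.e. Rxz.

Yes, by □p → □□p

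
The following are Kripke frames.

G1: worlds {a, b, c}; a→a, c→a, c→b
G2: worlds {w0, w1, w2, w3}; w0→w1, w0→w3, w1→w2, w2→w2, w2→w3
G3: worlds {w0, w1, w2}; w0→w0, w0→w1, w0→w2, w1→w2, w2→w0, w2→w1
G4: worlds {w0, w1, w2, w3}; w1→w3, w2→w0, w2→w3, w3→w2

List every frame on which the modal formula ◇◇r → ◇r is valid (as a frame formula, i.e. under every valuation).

The schema corresponds to transitivity: ∀x ∀y ∀z (Rxy ∧ Ryz → Rxz).
G1: satisfies the condition.
G2: fails — Rw1w2 and Rw2w3 but not Rw1w3.
G3: fails — Rw1w2 and Rw2w1 but not Rw1w1.
G4: fails — Rw3w2 and Rw2w0 but not Rw3w0.
Valid on: G1.

G1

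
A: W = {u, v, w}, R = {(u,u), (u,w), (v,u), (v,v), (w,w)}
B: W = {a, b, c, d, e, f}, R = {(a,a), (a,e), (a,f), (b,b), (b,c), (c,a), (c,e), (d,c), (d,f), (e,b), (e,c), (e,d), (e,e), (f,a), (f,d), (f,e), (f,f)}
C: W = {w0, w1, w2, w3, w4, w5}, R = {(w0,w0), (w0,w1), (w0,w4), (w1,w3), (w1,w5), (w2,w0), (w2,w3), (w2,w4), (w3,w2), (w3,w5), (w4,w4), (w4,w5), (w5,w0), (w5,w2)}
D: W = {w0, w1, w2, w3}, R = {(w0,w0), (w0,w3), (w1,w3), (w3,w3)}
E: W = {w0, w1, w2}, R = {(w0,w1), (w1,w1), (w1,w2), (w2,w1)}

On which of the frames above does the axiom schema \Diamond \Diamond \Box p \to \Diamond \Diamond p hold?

A, B, D, E

Frame correspondent (Sahlqvist): \forall x \forall y (x R^2 y \to \exists w (yRw \wedge x R^2 w)) — i.e. a generalized confluence (Geach) condition.
A: holds.
B: holds.
C: fails — w5R²w3 but no w with w3Rw and w5R²w.
D: holds.
E: holds.
Valid on: A, B, D, E.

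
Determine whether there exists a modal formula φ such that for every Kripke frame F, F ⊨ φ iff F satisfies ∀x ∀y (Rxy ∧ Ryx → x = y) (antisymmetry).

No

Modal frame validity is preserved under surjective bounded morphisms.
The 6-cycle (worlds a,b,c,d,e,f with a→b→c→d→e→f→a) is antisymmetric. Sending even-indexed worlds to • and odd-indexed worlds to ∘ is a surjective bounded morphism onto the two-world frame with •↔∘, which is not antisymmetric.
So no modal formula (or set of formulas) defines exactly the antisymmetric frames.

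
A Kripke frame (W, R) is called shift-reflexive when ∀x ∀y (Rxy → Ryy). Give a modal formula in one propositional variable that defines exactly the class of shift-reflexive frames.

□(□r → r)

A defining formula is □(□r → r) (the T□ axiom).
Suppose □(□r→r) is valid. Take Rxy and set V(r)={w : Ryw}. Then at y, □r holds; since □(□r→r) at x, □r→r at y, so r at y, i.e. Ryy.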